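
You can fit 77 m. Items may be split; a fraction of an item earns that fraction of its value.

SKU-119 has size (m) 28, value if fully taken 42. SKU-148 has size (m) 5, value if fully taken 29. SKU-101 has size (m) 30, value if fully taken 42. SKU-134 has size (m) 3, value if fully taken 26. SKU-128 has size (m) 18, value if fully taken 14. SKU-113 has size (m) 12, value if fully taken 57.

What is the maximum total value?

Rank by value-to-size ratio: SKU-134 26/3≈8.67, SKU-148 29/5≈5.8, SKU-113 57/12≈4.75, SKU-119 42/28≈1.5, SKU-101 42/30≈1.4, SKU-128 14/18≈0.778.
All 3 m of SKU-134 fit (value 26) — 74 remain.
Take all of SKU-148 (5 m, value 29) — 69 m left.
Take all of SKU-113 (12 m, value 57) — 57 m left.
All 28 m of SKU-119 fit (value 42) — 29 remain.
29 m left: a 29/30 share of SKU-101 gives 42×29/30 = 40.6.
Total value = 194.6.

194.6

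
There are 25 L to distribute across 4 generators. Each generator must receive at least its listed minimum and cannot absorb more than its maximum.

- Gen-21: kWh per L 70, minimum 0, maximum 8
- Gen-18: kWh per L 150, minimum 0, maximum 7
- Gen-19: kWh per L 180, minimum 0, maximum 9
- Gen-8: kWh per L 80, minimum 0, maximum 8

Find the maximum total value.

3380

Meeting every minimum uses 0+0+0+0 = 0 L, leaving 25.
Rank by kWh per L: Gen-19 180 > Gen-18 150 > Gen-8 80 > Gen-21 70.
Give Gen-19 9 more to hit its cap of 9 — 16 left.
Give Gen-18 7 more to hit its cap of 7 — 9 left.
Gen-8: +8 to 8 (cap) — 1 left.
Gen-21: +1 (room for 8) → 1. Pool exhausted.
Total = 70×1 + 150×7 + 180×9 + 80×8 = 3380.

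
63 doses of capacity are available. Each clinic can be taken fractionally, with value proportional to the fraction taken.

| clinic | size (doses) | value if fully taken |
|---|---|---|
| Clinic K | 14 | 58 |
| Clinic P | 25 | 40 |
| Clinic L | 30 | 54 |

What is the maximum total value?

142.4

Best value per unit of size first: Clinic K 58/14≈4.14, Clinic L 54/30≈1.8, Clinic P 40/25≈1.6.
Clinic K: take in full, 14 doses for value 58 ; 49 left.
Clinic L: take in full, 30 doses for value 54 ; 19 left.
Fill the last 19 doses with part of Clinic P: 19/25 of it earns 30.4.
Total value = 142.4.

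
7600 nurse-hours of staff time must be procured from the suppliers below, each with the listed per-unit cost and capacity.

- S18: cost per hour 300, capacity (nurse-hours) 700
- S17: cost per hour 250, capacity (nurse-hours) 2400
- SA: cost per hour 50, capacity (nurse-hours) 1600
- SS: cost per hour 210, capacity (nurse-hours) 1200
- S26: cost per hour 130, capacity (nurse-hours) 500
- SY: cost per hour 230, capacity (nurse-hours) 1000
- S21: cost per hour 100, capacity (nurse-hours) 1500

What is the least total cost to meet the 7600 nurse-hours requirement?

Cheapest first:
Take 1600 from SA at 50 → need 6000 more.
S21 (100): use full 1500 → 4500 nurse-hours to go.
Take 500 from S26 at 130 → need 4000 more.
Take 1200 from SS at 210 → need 2800 more.
Take 1000 from SY at 230 → need 1800 more.
Take 1800 from S17 at 250 to finish.
S18: unused.
Cost = 1600×50 + 1500×100 + 500×130 + 1200×210 + 1000×230 + 1800×250 = 1227000.

1227000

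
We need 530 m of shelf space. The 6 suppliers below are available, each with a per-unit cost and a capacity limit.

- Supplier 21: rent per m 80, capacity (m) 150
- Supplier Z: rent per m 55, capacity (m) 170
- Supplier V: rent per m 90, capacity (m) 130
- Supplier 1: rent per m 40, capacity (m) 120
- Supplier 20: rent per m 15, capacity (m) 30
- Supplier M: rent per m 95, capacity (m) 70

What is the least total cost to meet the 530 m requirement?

32000

Cheapest first:
Take 30 from Supplier 20 at 15 → need 500 more.
Supplier 1 (40): use full 120 → 380 m to go.
Supplier Z at 55: take all 170 m → 210 still needed.
Supplier 21 at 80: take all 150 m → 60 still needed.
Supplier V (90): take the remaining 60 → done.
Supplier M: unused.
Cost = 30×15 + 120×40 + 170×55 + 150×80 + 60×90 = 32000.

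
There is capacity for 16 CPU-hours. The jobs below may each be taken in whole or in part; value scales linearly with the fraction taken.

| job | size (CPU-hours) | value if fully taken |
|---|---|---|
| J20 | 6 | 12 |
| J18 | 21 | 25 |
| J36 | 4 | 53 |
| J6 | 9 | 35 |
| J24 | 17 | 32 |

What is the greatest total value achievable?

94

Best value per unit of size first: J36 53/4≈13.2, J6 35/9≈3.89, J20 12/6≈2, J24 32/17≈1.88, J18 25/21≈1.19.
J36: take in full, 4 CPU-hours for value 53 ; 12 left.
All 9 CPU-hours of J6 fit (value 35) ; 3 remain.
3 CPU-hours left: a 3/6 share of J20 gives 12×3/6 = 6.
Total value = 94.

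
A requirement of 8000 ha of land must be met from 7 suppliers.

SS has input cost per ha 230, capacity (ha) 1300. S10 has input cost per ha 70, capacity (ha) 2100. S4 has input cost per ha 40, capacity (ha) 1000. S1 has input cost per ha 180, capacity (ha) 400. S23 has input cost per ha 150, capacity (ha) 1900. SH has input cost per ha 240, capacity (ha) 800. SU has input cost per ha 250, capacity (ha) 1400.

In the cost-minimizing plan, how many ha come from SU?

Fill from the cheapest supplier first.
S4 (40): use full 1000 → 7000 ha to go.
Take 2100 from S10 at 70 → need 4900 more.
Take 1900 from S23 at 150 → need 3000 more.
S1 (180): use full 400 → 2600 ha to go.
SS (230): use full 1300 → 1300 ha to go.
SH (240): use full 800 → 500 ha to go.
Take 500 from SU at 250 to finish.

500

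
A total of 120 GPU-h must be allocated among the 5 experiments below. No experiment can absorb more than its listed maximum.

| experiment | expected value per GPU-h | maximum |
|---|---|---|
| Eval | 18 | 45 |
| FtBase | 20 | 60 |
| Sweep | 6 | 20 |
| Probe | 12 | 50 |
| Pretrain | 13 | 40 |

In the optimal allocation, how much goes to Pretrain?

Order the experiments by expected value per GPU-h: FtBase 20 > Eval 18 > Pretrain 13 > Probe 12 > Sweep 6.
FtBase: +60 to 60 (cap) → 60 left.
Give Eval 45 to hit its cap of 45 → 15 left.
Pretrain: +15 (room for 40) → 15. Pool exhausted.

15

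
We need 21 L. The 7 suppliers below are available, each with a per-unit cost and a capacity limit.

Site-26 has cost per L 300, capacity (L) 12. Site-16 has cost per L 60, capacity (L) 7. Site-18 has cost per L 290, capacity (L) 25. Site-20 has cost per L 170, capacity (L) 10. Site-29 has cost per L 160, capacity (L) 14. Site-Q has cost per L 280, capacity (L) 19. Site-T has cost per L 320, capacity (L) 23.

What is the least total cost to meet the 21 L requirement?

Cheapest first:
Take 7 from Site-16 at 60 → need 14 more.
Take 14 from Site-29 at 160 → need 0 more.
Site-20, Site-Q, Site-18, Site-26, Site-T: unused.
Cost = 7×60 + 14×160 = 2660.

2660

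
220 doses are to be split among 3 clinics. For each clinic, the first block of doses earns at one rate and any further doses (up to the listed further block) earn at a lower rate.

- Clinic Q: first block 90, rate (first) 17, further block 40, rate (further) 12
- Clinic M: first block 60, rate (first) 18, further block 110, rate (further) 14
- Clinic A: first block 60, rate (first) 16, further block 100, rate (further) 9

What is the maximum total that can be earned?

3710

Treat each block as its own option and order by rate: Clinic M/T1 18 > Clinic Q/T1 17 > Clinic A/T1 16 > Clinic M/T2 14 > Clinic Q/T2 12 > Clinic A/T2 9.
Clinic M T1 at 18: fill all 60 ; 160 left.
Clinic Q/T1 (17): +90 ; 70 left.
Clinic A/T1 (16): +60 ; 10 left.
10 remain; put them into Clinic M T2 at 14.
Total = 18×60 + 17×90 + 16×60 + 14×10 = 3710.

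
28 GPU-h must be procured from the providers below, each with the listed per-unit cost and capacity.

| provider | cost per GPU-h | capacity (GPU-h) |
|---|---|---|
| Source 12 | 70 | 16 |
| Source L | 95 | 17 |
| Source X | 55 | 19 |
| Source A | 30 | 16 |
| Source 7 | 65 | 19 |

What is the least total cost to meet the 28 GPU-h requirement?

Use providers in increasing cost order.
Source A (30): use full 16 — 12 GPU-h to go.
Take 12 from Source X at 55 to finish.
Source 7, Source 12, Source L: unused.
Cost = 16×30 + 12×55 = 1140.

1140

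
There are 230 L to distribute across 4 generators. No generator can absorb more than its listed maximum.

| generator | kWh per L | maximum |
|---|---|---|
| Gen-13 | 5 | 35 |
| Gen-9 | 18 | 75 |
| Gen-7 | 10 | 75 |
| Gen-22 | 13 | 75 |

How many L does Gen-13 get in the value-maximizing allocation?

Highest kWh per L first: Gen-9 18 > Gen-22 13 > Gen-7 10 > Gen-13 5.
Give Gen-9 75 to hit its cap of 75 ; 155 left.
Gen-22: +75 to 75 (cap) ; 80 left.
Give Gen-7 75 to hit its cap of 75 ; 5 left.
Gen-13: +5 (room for 35) → 5. Pool exhausted.

5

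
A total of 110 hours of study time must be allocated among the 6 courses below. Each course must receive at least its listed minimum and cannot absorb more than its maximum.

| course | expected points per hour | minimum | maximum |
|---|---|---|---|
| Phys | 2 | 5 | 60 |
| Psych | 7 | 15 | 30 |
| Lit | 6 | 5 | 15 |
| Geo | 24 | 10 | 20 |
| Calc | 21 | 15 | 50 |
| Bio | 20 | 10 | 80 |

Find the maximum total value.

Meeting every minimum uses 5+15+5+10+15+10 = 60 hours, leaving 50.
Highest expected points per hour first: Geo 24 > Calc 21 > Bio 20 > Psych 7 > Lit 6 > Phys 2.
Geo takes 10 more to reach its cap of 20 → 40 left.
Give Calc 35 more to hit its cap of 50 → 5 left.
Bio: +5 (room for 70) → 15. Pool exhausted.
Total = 2×5 + 7×15 + 6×5 + 24×20 + 21×50 + 20×15 = 1975.

1975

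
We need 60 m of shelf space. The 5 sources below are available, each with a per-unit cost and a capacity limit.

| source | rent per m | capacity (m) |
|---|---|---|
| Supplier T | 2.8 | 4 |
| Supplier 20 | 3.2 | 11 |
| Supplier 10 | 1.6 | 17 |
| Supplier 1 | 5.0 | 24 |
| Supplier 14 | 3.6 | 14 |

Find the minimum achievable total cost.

Cheapest first:
Supplier 10 at 1.6: take all 17 m → 43 still needed.
Supplier T (2.8): use full 4 → 39 m to go.
Supplier 20 at 3.2: take all 11 m → 28 still needed.
Take 14 from Supplier 14 at 3.6 → need 14 more.
Supplier 1 (5.0): take the remaining 14 → done.
Cost = 17×1.6 + 4×2.8 + 11×3.2 + 14×3.6 + 14×5.0 = 194.

194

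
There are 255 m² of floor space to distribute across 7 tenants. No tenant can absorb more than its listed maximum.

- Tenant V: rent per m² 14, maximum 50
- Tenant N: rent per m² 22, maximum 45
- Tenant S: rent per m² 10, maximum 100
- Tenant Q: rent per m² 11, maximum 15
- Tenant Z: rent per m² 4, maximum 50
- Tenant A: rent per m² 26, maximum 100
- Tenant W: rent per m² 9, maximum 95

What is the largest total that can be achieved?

Highest rent per m² first: Tenant A 26 > Tenant N 22 > Tenant V 14 > Tenant Q 11 > Tenant S 10 > Tenant W 9 > Tenant Z 4.
Tenant A takes 100 to reach its cap of 100 → 155 left.
Give Tenant N 45 to hit its cap of 45 → 110 left.
Give Tenant V 50 to hit its cap of 50 → 60 left.
Give Tenant Q 15 to hit its cap of 15 → 45 left.
Tenant S: +45 (room for 100) → 45. Pool exhausted.
Total = 14×50 + 22×45 + 10×45 + 11×15 + 26×100 = 4905.

4905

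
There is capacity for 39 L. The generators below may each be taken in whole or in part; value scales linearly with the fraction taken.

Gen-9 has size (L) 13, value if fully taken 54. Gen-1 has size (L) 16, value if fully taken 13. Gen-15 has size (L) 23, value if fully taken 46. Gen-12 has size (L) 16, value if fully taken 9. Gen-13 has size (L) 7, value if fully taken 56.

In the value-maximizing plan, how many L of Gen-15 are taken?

Best value per unit of size first: Gen-13 56/7≈8, Gen-9 54/13≈4.15, Gen-15 46/23≈2, Gen-1 13/16≈0.812, Gen-12 9/16≈0.562.
Gen-13: take in full, 7 L for value 56 — 32 left.
Take all of Gen-9 (13 L, value 54) — 19 L left.
Fill the last 19 L with part of Gen-15: 19/23 of it earns 38.

19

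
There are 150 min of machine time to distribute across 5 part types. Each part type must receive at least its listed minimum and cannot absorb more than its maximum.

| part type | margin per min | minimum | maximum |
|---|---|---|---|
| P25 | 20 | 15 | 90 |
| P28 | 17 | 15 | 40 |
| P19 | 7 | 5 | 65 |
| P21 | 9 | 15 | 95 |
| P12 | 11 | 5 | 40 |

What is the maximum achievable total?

Meeting every minimum uses 15+15+5+15+5 = 55 min, leaving 95.
Rank by margin per min: P25 20 > P28 17 > P12 11 > P21 9 > P19 7.
P25 takes 75 more to reach its cap of 90 — 20 left.
Only 20 left; P28 takes them to reach 35.
Total = 20×90 + 17×35 + 7×5 + 9×15 + 11×5 = 2620.

2620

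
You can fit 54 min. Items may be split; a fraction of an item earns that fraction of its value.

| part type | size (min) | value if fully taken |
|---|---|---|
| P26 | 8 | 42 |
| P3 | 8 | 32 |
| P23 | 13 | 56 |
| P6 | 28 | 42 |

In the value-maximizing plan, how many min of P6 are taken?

Sort by value density: P26 42/8≈5.25, P23 56/13≈4.31, P3 32/8≈4, P6 42/28≈1.5.
All 8 min of P26 fit (value 42) → 46 remain.
All 13 min of P23 fit (value 56) → 33 remain.
P3: take in full, 8 min for value 32 → 25 left.
Fill the last 25 min with part of P6: 25/28 of it earns 37.5.

25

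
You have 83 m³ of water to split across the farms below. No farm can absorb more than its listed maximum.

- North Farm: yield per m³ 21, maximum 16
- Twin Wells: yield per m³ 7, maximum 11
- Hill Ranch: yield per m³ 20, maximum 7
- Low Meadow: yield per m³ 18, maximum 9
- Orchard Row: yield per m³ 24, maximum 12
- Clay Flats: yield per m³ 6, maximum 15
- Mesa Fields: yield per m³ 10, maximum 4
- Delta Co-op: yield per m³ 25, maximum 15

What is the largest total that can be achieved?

1472

Rank by yield per m³: Delta Co-op 25 > Orchard Row 24 > North Farm 21 > Hill Ranch 20 > Low Meadow 18 > Mesa Fields 10 > Twin Wells 7 > Clay Flats 6.
Give Delta Co-op 15 to hit its cap of 15 — 68 left.
Orchard Row: +12 to 12 (cap) — 56 left.
Give North Farm 16 to hit its cap of 16 — 40 left.
Hill Ranch: +7 to 7 (cap) — 33 left.
Low Meadow: +9 to 9 (cap) — 24 left.
Mesa Fields: +4 to 4 (cap) — 20 left.
Twin Wells: +11 to 11 (cap) — 9 left.
Clay Flats: +9 (room for 15) → 9. Pool exhausted.
Total = 21×16 + 7×11 + 20×7 + 18×9 + 24×12 + 6×9 + 10×4 + 25×15 = 1472.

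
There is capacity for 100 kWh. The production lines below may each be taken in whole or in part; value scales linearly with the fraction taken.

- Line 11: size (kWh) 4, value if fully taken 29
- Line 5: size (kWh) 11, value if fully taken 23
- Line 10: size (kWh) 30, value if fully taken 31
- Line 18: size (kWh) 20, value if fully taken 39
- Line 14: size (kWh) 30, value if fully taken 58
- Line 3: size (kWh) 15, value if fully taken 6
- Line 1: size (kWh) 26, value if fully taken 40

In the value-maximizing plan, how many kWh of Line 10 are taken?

9

Rank by value-to-size ratio: Line 11 29/4≈7.25, Line 5 23/11≈2.09, Line 18 39/20≈1.95, Line 14 58/30≈1.93, Line 1 40/26≈1.54, Line 10 31/30≈1.03, Line 3 6/15≈0.4.
All 4 kWh of Line 11 fit (value 29) ; 96 remain.
All 11 kWh of Line 5 fit (value 23) ; 85 remain.
All 20 kWh of Line 18 fit (value 39) ; 65 remain.
Take all of Line 14 (30 kWh, value 58) ; 35 kWh left.
Take all of Line 1 (26 kWh, value 40) ; 9 kWh left.
Only 9 kWh remain; take 9/30 of Line 10 for value 31×9/30 = 9.3.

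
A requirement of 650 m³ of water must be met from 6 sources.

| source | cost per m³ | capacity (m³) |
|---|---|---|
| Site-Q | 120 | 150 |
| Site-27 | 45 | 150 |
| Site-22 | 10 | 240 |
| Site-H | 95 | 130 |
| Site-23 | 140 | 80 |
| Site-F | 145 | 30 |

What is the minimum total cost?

37100

Cheapest first:
Take 240 from Site-22 at 10 → need 410 more.
Take 150 from Site-27 at 45 → need 260 more.
Site-H at 95: take all 130 m³ → 130 still needed.
Take 130 from Site-Q at 120 to finish.
Site-23, Site-F: unused.
Cost = 240×10 + 150×45 + 130×95 + 130×120 = 37100.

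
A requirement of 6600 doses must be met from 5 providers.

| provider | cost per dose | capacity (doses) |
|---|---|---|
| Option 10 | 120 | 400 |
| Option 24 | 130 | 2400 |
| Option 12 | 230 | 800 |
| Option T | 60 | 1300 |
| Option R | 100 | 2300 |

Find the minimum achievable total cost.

714000

Cheapest first:
Take 1300 from Option T at 60 → need 5300 more.
Take 2300 from Option R at 100 → need 3000 more.
Take 400 from Option 10 at 120 → need 2600 more.
Option 24 at 130: take all 2400 doses → 200 still needed.
Take 200 from Option 12 at 230 to finish.
Cost = 1300×60 + 2300×100 + 400×120 + 2400×130 + 200×230 = 714000.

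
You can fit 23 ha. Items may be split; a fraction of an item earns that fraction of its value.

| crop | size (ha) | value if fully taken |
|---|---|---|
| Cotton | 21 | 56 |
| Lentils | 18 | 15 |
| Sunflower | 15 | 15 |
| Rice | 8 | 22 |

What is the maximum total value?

62

Rank by value-to-size ratio: Rice 22/8≈2.75, Cotton 56/21≈2.67, Sunflower 15/15≈1, Lentils 15/18≈0.833.
Take all of Rice (8 ha, value 22) — 15 ha left.
Fill the last 15 ha with part of Cotton: 15/21 of it earns 40.
Total value = 62.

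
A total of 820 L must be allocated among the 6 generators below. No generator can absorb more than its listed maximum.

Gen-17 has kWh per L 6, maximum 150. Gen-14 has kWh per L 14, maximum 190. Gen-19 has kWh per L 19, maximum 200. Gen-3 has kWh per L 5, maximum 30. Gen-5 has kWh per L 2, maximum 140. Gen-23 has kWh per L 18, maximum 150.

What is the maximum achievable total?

Highest kWh per L first: Gen-19 19 > Gen-23 18 > Gen-14 14 > Gen-17 6 > Gen-3 5 > Gen-5 2.
Give Gen-19 200 to hit its cap of 200 → 620 left.
Gen-23 takes 150 to reach its cap of 150 → 470 left.
Gen-14 takes 190 to reach its cap of 190 → 280 left.
Gen-17: +150 to 150 (cap) → 130 left.
Gen-3 takes 30 to reach its cap of 30 → 100 left.
Gen-5 has room for 140 but only 100 remain, so it gets 100.
Total = 6×150 + 14×190 + 19×200 + 5×30 + 2×100 + 18×150 = 10410.

10410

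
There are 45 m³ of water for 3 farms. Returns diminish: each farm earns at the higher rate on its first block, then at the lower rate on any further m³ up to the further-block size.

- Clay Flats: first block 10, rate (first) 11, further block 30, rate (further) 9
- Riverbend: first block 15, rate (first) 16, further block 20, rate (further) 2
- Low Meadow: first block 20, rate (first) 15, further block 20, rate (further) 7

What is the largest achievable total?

650

Order all 6 blocks by rate: Riverbend/tier1 16 > Low Meadow/tier1 15 > Clay Flats/tier1 11 > Clay Flats/tier2 9 > Low Meadow/tier2 7 > Riverbend/tier2 2.
Riverbend tier1 at 16: fill all 15 → 30 left.
Low Meadow tier1 at 15: fill all 20 → 10 left.
Fill Clay Flats tier1 block (10 at 11) → 0 left.
Total = 16×15 + 15×20 + 11×10 = 650.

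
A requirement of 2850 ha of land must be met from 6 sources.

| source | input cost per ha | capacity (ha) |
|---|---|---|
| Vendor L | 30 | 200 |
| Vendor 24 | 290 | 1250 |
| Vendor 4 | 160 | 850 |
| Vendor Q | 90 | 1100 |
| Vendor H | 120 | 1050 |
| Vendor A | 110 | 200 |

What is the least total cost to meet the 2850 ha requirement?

301000

Cheapest first:
Vendor L at 30: take all 200 ha — 2650 still needed.
Take 1100 from Vendor Q at 90 — need 1550 more.
Take 200 from Vendor A at 110 — need 1350 more.
Vendor H at 120: take all 1050 ha — 300 still needed.
Vendor 4 at 160: take 300 of its 850 — requirement met.
Vendor 24: unused.
Cost = 200×30 + 1100×90 + 200×110 + 1050×120 + 300×160 = 301000.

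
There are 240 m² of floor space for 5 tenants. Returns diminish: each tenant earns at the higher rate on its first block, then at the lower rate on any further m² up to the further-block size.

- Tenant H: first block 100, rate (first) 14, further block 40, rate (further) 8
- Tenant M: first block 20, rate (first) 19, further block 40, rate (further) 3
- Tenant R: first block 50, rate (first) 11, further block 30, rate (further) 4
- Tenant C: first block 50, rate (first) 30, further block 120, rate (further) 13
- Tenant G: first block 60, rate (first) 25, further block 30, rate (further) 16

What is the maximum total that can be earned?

Order all 10 blocks by rate: Tenant C/T1 30 > Tenant G/T1 25 > Tenant M/T1 19 > Tenant G/T2 16 > Tenant H/T1 14 > Tenant C/T2 13 > Tenant R/T1 11 > Tenant H/T2 8 > Tenant R/T2 4 > Tenant M/T2 3.
Tenant C/T1 (30): +50 → 190 left.
Fill Tenant G T1 block (60 at 25) → 130 left.
Tenant M/T1 (19): +20 → 110 left.
Fill Tenant G T2 block (30 at 16) → 80 left.
80 remain; put them into Tenant H T1 at 14.
Total = 30×50 + 25×60 + 19×20 + 16×30 + 14×80 = 4980.

4980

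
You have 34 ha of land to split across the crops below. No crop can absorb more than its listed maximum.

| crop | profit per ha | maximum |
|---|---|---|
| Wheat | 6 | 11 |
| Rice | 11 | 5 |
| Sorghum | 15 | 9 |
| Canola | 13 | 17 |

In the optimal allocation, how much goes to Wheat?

Highest profit per ha first: Sorghum 15 > Canola 13 > Rice 11 > Wheat 6.
Give Sorghum 9 to hit its cap of 9 ; 25 left.
Canola takes 17 to reach its cap of 17 ; 8 left.
Give Rice 5 to hit its cap of 5 ; 3 left.
Wheat has room for 11 but only 3 remain, so it gets 3.

3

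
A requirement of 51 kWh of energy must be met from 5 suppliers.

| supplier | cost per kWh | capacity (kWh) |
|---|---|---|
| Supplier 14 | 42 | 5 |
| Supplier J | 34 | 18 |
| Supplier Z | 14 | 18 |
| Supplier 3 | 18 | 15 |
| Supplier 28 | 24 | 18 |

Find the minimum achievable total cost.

954

Cheapest first:
Supplier Z (14): use full 18 — 33 kWh to go.
Supplier 3 (18): use full 15 — 18 kWh to go.
Supplier 28 (24): use full 18 — 0 kWh to go.
Supplier J, Supplier 14: unused.
Cost = 18×14 + 15×18 + 18×24 = 954.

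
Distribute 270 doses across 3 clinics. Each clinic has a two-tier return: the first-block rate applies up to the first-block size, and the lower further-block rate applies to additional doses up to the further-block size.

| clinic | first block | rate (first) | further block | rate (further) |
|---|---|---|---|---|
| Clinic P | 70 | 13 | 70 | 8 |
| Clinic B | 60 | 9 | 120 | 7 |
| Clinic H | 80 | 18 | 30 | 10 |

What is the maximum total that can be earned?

3430

Treat each block as its own option and order by rate: Clinic H/T1 18 > Clinic P/T1 13 > Clinic H/T2 10 > Clinic B/T1 9 > Clinic P/T2 8 > Clinic B/T2 7.
Clinic H T1 at 18: fill all 80 — 190 left.
Fill Clinic P T1 block (70 at 13) — 120 left.
Clinic H/T2 (10): +30 — 90 left.
Fill Clinic B T1 block (60 at 9) — 30 left.
Clinic P T2 at 8: only 30 left, fill 30.
Total = 18×80 + 13×70 + 10×30 + 9×60 + 8×30 = 3430.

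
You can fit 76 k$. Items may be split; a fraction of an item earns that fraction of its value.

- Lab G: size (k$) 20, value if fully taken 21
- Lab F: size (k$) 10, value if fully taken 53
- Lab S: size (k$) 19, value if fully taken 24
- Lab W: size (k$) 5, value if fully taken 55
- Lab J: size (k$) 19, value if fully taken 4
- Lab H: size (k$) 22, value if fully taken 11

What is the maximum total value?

Best value per unit of size first: Lab W 55/5≈11, Lab F 53/10≈5.3, Lab S 24/19≈1.26, Lab G 21/20≈1.05, Lab H 11/22≈0.5, Lab J 4/19≈0.211.
Take all of Lab W (5 k$, value 55) — 71 k$ left.
Lab F: take in full, 10 k$ for value 53 — 61 left.
Take all of Lab S (19 k$, value 24) — 42 k$ left.
Take all of Lab G (20 k$, value 21) — 22 k$ left.
All 22 k$ of Lab H fit (value 11) — 0 remain.
Total value = 164.

164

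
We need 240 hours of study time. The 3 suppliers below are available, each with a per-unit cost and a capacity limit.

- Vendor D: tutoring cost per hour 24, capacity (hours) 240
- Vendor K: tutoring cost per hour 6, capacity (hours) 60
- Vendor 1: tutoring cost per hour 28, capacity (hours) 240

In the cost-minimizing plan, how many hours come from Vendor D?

180

Fill from the cheapest supplier first.
Vendor K at 6: take all 60 hours ; 180 still needed.
Vendor D at 24: take 180 of its 240 ; requirement met.
Vendor 1: unused.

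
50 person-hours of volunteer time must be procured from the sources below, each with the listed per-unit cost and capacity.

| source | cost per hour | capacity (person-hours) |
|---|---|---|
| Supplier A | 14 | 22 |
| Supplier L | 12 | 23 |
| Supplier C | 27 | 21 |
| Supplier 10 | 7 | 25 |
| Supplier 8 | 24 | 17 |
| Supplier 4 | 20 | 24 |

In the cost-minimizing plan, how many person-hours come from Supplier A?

Fill from the cheapest source first.
Supplier 10 (7): use full 25 — 25 person-hours to go.
Supplier L (12): use full 23 — 2 person-hours to go.
Supplier A (14): take the remaining 2 — done.
Supplier 4, Supplier 8, Supplier C: unused.

2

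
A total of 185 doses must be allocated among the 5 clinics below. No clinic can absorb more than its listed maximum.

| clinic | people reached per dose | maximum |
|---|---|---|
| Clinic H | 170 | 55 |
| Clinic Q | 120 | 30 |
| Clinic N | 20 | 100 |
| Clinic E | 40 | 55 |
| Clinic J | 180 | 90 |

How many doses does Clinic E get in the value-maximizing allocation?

10

Order the clinics by people reached per dose: Clinic J 180 > Clinic H 170 > Clinic Q 120 > Clinic E 40 > Clinic N 20.
Give Clinic J 90 to hit its cap of 90 — 95 left.
Clinic H: +55 to 55 (cap) — 40 left.
Give Clinic Q 30 to hit its cap of 30 — 10 left.
Only 10 left; Clinic E takes them to reach 10.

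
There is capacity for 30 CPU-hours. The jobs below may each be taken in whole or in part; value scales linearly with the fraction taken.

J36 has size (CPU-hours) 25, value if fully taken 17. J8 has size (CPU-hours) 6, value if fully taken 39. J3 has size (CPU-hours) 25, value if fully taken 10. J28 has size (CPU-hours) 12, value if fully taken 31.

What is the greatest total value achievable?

78.16

Rank by value-to-size ratio: J8 39/6≈6.5, J28 31/12≈2.58, J36 17/25≈0.68, J3 10/25≈0.4.
Take all of J8 (6 CPU-hours, value 39) — 24 CPU-hours left.
J28: take in full, 12 CPU-hours for value 31 — 12 left.
12 CPU-hours left: a 12/25 share of J36 gives 17×12/25 = 8.16.
Total value = 78.16.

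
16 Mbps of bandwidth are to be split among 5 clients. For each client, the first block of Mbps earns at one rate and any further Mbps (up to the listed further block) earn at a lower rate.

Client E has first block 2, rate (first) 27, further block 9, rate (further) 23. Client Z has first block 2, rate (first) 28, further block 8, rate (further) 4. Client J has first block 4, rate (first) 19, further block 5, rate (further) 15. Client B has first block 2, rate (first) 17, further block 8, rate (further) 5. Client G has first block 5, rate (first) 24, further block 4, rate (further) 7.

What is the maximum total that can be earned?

391

Treat each block as its own option and order by rate: Client Z/first 28 > Client E/first 27 > Client G/first 24 > Client E/second 23 > Client J/first 19 > Client B/first 17 > Client J/second 15 > Client G/second 7 > Client B/second 5 > Client Z/second 4.
Fill Client Z first block (2 at 28) → 14 left.
Client E first at 27: fill all 2 → 12 left.
Fill Client G first block (5 at 24) → 7 left.
7 remain; put them into Client E second at 23.
Total = 28×2 + 27×2 + 24×5 + 23×7 = 391.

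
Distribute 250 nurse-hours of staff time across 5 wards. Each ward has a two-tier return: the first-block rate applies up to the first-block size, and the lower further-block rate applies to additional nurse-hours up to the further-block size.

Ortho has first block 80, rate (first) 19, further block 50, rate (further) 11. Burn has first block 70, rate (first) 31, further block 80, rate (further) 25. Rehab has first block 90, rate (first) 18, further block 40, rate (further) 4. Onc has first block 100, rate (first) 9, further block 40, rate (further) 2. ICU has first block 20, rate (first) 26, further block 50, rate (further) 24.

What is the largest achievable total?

Treat each block as its own option and order by rate: Burn/tier1 31 > ICU/tier1 26 > Burn/tier2 25 > ICU/tier2 24 > Ortho/tier1 19 > Rehab/tier1 18 > Ortho/tier2 11 > Onc/tier1 9 > Rehab/tier2 4 > Onc/tier2 2.
Fill Burn tier1 block (70 at 31) ; 180 left.
ICU/tier1 (26): +20 ; 160 left.
Fill Burn tier2 block (80 at 25) ; 80 left.
ICU tier2 at 24: fill all 50 ; 30 left.
30 remain; put them into Ortho tier1 at 19.
Total = 31×70 + 26×20 + 25×80 + 24×50 + 19×30 = 6460.

6460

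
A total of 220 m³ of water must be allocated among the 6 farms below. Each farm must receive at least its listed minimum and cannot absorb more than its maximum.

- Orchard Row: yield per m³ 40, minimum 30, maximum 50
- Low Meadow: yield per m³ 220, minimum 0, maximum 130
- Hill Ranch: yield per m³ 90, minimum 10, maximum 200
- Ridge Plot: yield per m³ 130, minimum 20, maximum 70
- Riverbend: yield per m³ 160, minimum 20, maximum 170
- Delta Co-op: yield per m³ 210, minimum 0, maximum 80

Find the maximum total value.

38600

Meeting every minimum uses 30+0+10+20+20+0 = 80 m³, leaving 140.
Order the farms by yield per m³: Low Meadow 220 > Delta Co-op 210 > Riverbend 160 > Ridge Plot 130 > Hill Ranch 90 > Orchard Row 40.
Give Low Meadow 130 more to hit its cap of 130 ; 10 left.
Delta Co-op: +10 (room for 80) → 10. Pool exhausted.
Total = 40×30 + 220×130 + 90×10 + 130×20 + 160×20 + 210×10 = 38600.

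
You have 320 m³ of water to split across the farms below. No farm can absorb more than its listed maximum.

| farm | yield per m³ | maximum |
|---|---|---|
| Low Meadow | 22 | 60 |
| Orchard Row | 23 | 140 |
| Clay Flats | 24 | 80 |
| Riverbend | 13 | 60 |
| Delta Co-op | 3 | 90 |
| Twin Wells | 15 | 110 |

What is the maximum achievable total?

Order the farms by yield per m³: Clay Flats 24 > Orchard Row 23 > Low Meadow 22 > Twin Wells 15 > Riverbend 13 > Delta Co-op 3.
Give Clay Flats 80 to hit its cap of 80 → 240 left.
Orchard Row takes 140 to reach its cap of 140 → 100 left.
Give Low Meadow 60 to hit its cap of 60 → 40 left.
Twin Wells: +40 (room for 110) → 40. Pool exhausted.
Total = 22×60 + 23×140 + 24×80 + 15×40 = 7060.

7060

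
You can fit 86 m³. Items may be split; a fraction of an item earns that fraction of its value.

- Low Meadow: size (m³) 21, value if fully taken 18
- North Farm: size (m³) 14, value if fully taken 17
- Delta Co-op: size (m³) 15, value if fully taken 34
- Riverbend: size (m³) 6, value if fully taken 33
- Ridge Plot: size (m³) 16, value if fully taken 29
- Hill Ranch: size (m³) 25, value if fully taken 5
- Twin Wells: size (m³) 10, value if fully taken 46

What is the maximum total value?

177.8

Rank by value-to-size ratio: Riverbend 33/6≈5.5, Twin Wells 46/10≈4.6, Delta Co-op 34/15≈2.27, Ridge Plot 29/16≈1.81, North Farm 17/14≈1.21, Low Meadow 18/21≈0.857, Hill Ranch 5/25≈0.2.
Take all of Riverbend (6 m³, value 33) → 80 m³ left.
Take all of Twin Wells (10 m³, value 46) → 70 m³ left.
All 15 m³ of Delta Co-op fit (value 34) → 55 remain.
Ridge Plot: take in full, 16 m³ for value 29 → 39 left.
All 14 m³ of North Farm fit (value 17) → 25 remain.
Take all of Low Meadow (21 m³, value 18) → 4 m³ left.
4 m³ left: a 4/25 share of Hill Ranch gives 5×4/25 = 0.8.
Total value = 177.8.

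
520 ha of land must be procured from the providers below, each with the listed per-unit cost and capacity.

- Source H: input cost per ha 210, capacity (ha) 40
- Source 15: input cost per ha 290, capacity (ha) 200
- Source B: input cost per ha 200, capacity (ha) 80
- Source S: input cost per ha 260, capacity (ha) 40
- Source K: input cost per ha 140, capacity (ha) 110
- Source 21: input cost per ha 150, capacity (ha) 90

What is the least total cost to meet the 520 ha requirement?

110100

Cheapest first:
Source K (140): use full 110 → 410 ha to go.
Take 90 from Source 21 at 150 → need 320 more.
Source B at 200: take all 80 ha → 240 still needed.
Take 40 from Source H at 210 → need 200 more.
Source S (260): use full 40 → 160 ha to go.
Take 160 from Source 15 at 290 to finish.
Cost = 110×140 + 90×150 + 80×200 + 40×210 + 40×260 + 160×290 = 110100.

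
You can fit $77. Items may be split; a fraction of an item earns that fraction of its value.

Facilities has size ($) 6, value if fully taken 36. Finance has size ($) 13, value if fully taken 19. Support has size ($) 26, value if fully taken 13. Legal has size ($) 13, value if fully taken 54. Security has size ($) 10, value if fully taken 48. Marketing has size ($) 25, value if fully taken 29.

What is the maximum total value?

191

Best value per unit of size first: Facilities 36/6≈6, Security 48/10≈4.8, Legal 54/13≈4.15, Finance 19/13≈1.46, Marketing 29/25≈1.16, Support 13/26≈0.5.
Facilities: take in full, 6 $ for value 36 ; 71 left.
Take all of Security (10 $, value 48) ; 61 $ left.
All 13 $ of Legal fit (value 54) ; 48 remain.
Take all of Finance (13 $, value 19) ; 35 $ left.
Marketing: take in full, 25 $ for value 29 ; 10 left.
Fill the last 10 $ with part of Support: 10/26 of it earns 5.
Total value = 191.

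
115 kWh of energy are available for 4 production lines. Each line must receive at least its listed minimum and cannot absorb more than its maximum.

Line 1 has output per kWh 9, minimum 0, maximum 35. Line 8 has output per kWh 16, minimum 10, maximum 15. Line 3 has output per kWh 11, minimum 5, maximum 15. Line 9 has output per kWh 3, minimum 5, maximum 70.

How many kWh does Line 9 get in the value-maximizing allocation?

Meeting every minimum uses 0+10+5+5 = 20 kWh, leaving 95.
Order the production lines by output per kWh: Line 8 16 > Line 3 11 > Line 1 9 > Line 9 3.
Line 8 takes 5 more to reach its cap of 15 → 90 left.
Line 3: +10 to 15 (cap) → 80 left.
Line 1: +35 to 35 (cap) → 45 left.
Only 45 left; Line 9 takes them to reach 50.

50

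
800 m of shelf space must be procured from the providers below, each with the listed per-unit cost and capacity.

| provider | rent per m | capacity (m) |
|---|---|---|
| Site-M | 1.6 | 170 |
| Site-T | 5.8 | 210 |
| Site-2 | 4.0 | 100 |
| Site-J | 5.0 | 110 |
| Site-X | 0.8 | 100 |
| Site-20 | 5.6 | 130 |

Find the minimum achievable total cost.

Fill from the cheapest provider first.
Site-X (0.8): use full 100 ; 700 m to go.
Site-M at 1.6: take all 170 m ; 530 still needed.
Take 100 from Site-2 at 4.0 ; need 430 more.
Take 110 from Site-J at 5.0 ; need 320 more.
Site-20 (5.6): use full 130 ; 190 m to go.
Site-T at 5.8: take 190 of its 210 ; requirement met.
Cost = 100×0.8 + 170×1.6 + 100×4.0 + 110×5.0 + 130×5.6 + 190×5.8 = 3132.

3132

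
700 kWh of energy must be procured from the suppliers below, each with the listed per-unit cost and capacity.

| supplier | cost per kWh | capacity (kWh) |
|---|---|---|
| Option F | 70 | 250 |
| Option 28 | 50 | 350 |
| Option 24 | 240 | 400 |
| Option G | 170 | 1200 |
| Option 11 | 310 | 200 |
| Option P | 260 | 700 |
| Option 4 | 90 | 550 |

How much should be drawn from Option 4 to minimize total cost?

Fill from the cheapest supplier first.
Option 28 at 50: take all 350 kWh ; 350 still needed.
Option F at 70: take all 250 kWh ; 100 still needed.
Option 4 (90): take the remaining 100 ; done.
Option G, Option 24, Option P, Option 11: unused.

100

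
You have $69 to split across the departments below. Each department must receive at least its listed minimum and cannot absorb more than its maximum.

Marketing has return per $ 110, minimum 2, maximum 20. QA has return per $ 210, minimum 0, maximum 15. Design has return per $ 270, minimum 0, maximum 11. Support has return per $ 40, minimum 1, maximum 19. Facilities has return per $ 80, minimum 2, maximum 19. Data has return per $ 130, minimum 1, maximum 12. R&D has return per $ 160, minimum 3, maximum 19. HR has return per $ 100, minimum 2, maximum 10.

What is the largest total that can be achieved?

Meeting every minimum uses 2+0+0+1+2+1+3+2 = 11 $, leaving 58.
Highest return per $ first: Design 270 > QA 210 > R&D 160 > Data 130 > Marketing 110 > HR 100 > Facilities 80 > Support 40.
Design: +11 to 11 (cap) ; 47 left.
Give QA 15 more to hit its cap of 15 ; 32 left.
R&D takes 16 more to reach its cap of 19 ; 16 left.
Give Data 11 more to hit its cap of 12 ; 5 left.
Marketing: +5 (room for 18) → 7. Pool exhausted.
Total = 110×7 + 210×15 + 270×11 + 40×1 + 80×2 + 130×12 + 160×19 + 100×2 = 11890.

11890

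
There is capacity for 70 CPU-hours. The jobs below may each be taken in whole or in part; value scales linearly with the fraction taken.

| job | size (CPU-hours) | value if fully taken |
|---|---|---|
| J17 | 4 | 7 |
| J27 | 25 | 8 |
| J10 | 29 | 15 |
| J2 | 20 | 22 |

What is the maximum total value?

Best value per unit of size first: J17 7/4≈1.75, J2 22/20≈1.1, J10 15/29≈0.517, J27 8/25≈0.32.
J17: take in full, 4 CPU-hours for value 7 ; 66 left.
Take all of J2 (20 CPU-hours, value 22) ; 46 CPU-hours left.
Take all of J10 (29 CPU-hours, value 15) ; 17 CPU-hours left.
Only 17 CPU-hours remain; take 17/25 of J27 for value 8×17/25 = 5.44.
Total value = 49.44.

49.44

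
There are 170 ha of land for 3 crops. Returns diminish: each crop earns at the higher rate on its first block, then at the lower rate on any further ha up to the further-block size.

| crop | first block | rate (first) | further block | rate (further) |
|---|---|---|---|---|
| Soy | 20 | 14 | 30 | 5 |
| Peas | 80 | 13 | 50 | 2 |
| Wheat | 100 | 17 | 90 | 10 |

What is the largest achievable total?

2630

Rank every tier by rate: Wheat/tier1 17 > Soy/tier1 14 > Peas/tier1 13 > Wheat/tier2 10 > Soy/tier2 5 > Peas/tier2 2.
Wheat/tier1 (17): +100 — 70 left.
Fill Soy tier1 block (20 at 14) — 50 left.
Peas/tier1: +50 of 80 at 13; pool empty.
Total = 17×100 + 14×20 + 13×50 = 2630.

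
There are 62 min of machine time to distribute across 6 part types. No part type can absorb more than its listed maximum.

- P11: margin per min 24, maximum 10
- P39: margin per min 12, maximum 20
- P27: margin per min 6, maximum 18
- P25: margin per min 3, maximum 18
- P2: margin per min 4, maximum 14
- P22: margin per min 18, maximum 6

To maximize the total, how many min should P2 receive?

8

Highest margin per min first: P11 24 > P22 18 > P39 12 > P27 6 > P2 4 > P25 3.
P11: +10 to 10 (cap) → 52 left.
P22 takes 6 to reach its cap of 6 → 46 left.
P39: +20 to 20 (cap) → 26 left.
P27: +18 to 18 (cap) → 8 left.
Only 8 left; P2 takes them to reach 8.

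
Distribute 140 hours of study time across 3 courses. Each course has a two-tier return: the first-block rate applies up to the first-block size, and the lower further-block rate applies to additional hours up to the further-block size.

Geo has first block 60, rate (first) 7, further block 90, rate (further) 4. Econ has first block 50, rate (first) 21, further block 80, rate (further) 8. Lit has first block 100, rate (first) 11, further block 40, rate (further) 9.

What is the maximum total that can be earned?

2040

Order all 6 blocks by rate: Econ/T1 21 > Lit/T1 11 > Lit/T2 9 > Econ/T2 8 > Geo/T1 7 > Geo/T2 4.
Econ/T1 (21): +50 — 90 left.
90 remain; put them into Lit T1 at 11.
Total = 21×50 + 11×90 = 2040.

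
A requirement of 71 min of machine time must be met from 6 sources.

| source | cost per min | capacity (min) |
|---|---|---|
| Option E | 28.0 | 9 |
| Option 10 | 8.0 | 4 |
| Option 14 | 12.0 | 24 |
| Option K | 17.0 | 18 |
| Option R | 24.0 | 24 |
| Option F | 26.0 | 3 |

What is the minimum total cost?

Use sources in increasing cost order.
Option 10 (8.0): use full 4 → 67 min to go.
Option 14 at 12.0: take all 24 min → 43 still needed.
Take 18 from Option K at 17.0 → need 25 more.
Option R at 24.0: take all 24 min → 1 still needed.
Option F at 26.0: take 1 of its 3 → requirement met.
Option E: unused.
Cost = 4×8.0 + 24×12.0 + 18×17.0 + 24×24.0 + 1×26.0 = 1228.

1228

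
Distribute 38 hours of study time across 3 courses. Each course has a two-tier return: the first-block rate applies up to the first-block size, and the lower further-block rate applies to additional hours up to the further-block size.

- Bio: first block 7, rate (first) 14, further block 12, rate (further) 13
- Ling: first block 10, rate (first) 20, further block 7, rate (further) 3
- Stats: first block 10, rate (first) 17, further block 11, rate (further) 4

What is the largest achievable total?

611

Order all 6 blocks by rate: Ling/tier1 20 > Stats/tier1 17 > Bio/tier1 14 > Bio/tier2 13 > Stats/tier2 4 > Ling/tier2 3.
Fill Ling tier1 block (10 at 20) ; 28 left.
Stats/tier1 (17): +10 ; 18 left.
Bio tier1 at 14: fill all 7 ; 11 left.
Bio/tier2: +11 of 12 at 13; pool empty.
Total = 20×10 + 17×10 + 14×7 + 13×11 = 611.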